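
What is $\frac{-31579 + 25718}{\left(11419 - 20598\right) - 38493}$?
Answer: $\frac{5861}{47672} \approx 0.12294$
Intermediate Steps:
$\frac{-31579 + 25718}{\left(11419 - 20598\right) - 38493} = - \frac{5861}{\left(11419 - 20598\right) - 38493} = - \frac{5861}{-9179 - 38493} = - \frac{5861}{-47672} = \left(-5861\right) \left(- \frac{1}{47672}\right) = \frac{5861}{47672}$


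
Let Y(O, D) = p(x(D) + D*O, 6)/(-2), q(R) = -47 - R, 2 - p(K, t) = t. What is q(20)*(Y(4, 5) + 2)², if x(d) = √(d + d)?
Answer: -1072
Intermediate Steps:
x(d) = √2*√d (x(d) = √(2*d) = √2*√d)
p(K, t) = 2 - t
Y(O, D) = 2 (Y(O, D) = (2 - 1*6)/(-2) = (2 - 6)*(-½) = -4*(-½) = 2)
q(20)*(Y(4, 5) + 2)² = (-47 - 1*20)*(2 + 2)² = (-47 - 20)*4² = -67*16 = -1072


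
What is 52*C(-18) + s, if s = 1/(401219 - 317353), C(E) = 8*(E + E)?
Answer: -1255977215/83866 ≈ -14976.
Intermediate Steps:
C(E) = 16*E (C(E) = 8*(2*E) = 16*E)
s = 1/83866 ≈ 1.1924e-5
52*C(-18) + s = 52*(16*(-18)) + 1/83866 = 52*(-288) + 1/83866 = -14976 + 1/83866 = -1255977215/83866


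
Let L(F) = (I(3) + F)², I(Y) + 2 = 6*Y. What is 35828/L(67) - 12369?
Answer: -85174213/6889 ≈ -12364.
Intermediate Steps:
I(Y) = -2 + 6*Y
L(F) = (16 + F)² (L(F) = ((-2 + 6*3) + F)² = ((-2 + 18) + F)² = (16 + F)²)
35828/L(67) - 12369 = 35828/((16 + 67)²) - 12369 = 35828/(83²) - 12369 = 35828/6889 - 12369 = -85174213/6889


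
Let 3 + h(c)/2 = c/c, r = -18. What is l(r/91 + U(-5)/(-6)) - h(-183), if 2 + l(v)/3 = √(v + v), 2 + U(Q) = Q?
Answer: -2 + 23*√273/91 ≈ 2.1761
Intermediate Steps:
U(Q) = -2 + Q
h(c) = -4 (h(c) = -6 + 2*(c/c) = -6 + 2*1 = -6 + 2 = -4)
l(v) = -6 + 3*√2*√v (l(v) = -6 + 3*√(v + v) = -6 + 3*√(2*v) = -6 + 3*(√2*√v) = -6 + 3*√2*√v)
l(r/91 + U(-5)/(-6)) - h(-183) = (-6 + 3*√2*√(-18/91 + (-2 - 5)/(-6))) - 1*(-4) = (-6 + 3*√2*√(-18*1/91 - 7*(-⅙))) + 4 = (-6 + 3*√2*√(-18/91 + 7/6)) + 4 = (-6 + 3*√2*√(529/546)) + 4 = (-6 + 3*√2*(23*√546/546)) + 4 = (-6 + 23*√273/91) + 4 = -2 + 23*√273/91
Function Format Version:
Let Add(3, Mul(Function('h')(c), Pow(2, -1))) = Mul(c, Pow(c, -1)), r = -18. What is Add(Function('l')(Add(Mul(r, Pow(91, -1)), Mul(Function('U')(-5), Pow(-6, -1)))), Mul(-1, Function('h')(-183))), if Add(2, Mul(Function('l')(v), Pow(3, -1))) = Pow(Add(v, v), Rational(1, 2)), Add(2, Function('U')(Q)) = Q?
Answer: Add(-2, Mul(Rational(23, 91), Pow(273, Rational(1, 2)))) ≈ 2.1761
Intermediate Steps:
Function('U')(Q) = Add(-2, Q)
Function('h')(c) = -4 (Function('h')(c) = Add(-6, Mul(2, Mul(c, Pow(c, -1)))) = Add(-6, Mul(2, 1)) = Add(-6, 2) = -4)
Function('l')(v) = Add(-6, Mul(3, Pow(2, Rational(1, 2)), Pow(v, Rational(1, 2)))) (Function('l')(v) = Add(-6, Mul(3, Pow(Add(v, v), Rational(1, 2)))) = Add(-6, Mul(3, Pow(Mul(2, v), Rational(1, 2)))) = Add(-6, Mul(3, Mul(Pow(2, Rational(1, 2)), Pow(v, Rational(1, 2))))) = Add(-6, Mul(3, Pow(2, Rational(1, 2)), Pow(v, Rational(1, 2)))))
Add(Function('l')(Add(Mul(r, Pow(91, -1)), Mul(Function('U')(-5), Pow(-6, -1)))), Mul(-1, Function('h')(-183))) = Add(Add(-6, Mul(3, Pow(2, Rational(1, 2)), Pow(Add(Mul(-18, Pow(91, -1)), Mul(Add(-2, -5), Pow(-6, -1))), Rational(1, 2)))), Mul(-1, -4)) = Add(Add(-6, Mul(3, Pow(2, Rational(1, 2)), Pow(Add(Mul(-18, Rational(1, 91)), Mul(-7, Rational(-1, 6))), Rational(1, 2)))), 4) = Add(Add(-6, Mul(3, Pow(2, Rational(1, 2)), Pow(Add(Rational(-18, 91), Rational(7, 6)), Rational(1, 2)))), 4) = Add(Add(-6, Mul(3, Pow(2, Rational(1, 2)), Pow(Rational(529, 546), Rational(1, 2)))), 4) = Add(Add(-6, Mul(3, Pow(2, Rational(1, 2)), Mul(Rational(23, 546), Pow(546, Rational(1, 2))))), 4) = Add(Add(-6, Mul(Rational(23, 91), Pow(273, Rational(1, 2)))), 4) = Add(-2, Mul(Rational(23, 91), Pow(273, Rational(1, 2))))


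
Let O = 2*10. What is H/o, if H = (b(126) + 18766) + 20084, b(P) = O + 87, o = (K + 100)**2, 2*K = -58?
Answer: 38957/5041 ≈ 7.7280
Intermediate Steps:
O = 20
K = -29 (K = (1/2)*(-58) = -29)
o = 5041 (o = (-29 + 100)**2 = 71**2 = 5041)
b(P) = 107 (b(P) = 20 + 87 = 107)
H = 38957 (H = (107 + 18766) + 20084 = 18873 + 20084 = 38957)
H/o = 38957/5041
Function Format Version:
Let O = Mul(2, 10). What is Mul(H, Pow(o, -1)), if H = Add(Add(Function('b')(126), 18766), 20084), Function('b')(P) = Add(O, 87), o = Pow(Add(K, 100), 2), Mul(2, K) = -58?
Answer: Rational(38957, 5041) ≈ 7.7280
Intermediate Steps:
O = 20
K = -29 (K = Mul(Rational(1, 2), -58) = -29)
o = 5041 (o = Pow(Add(-29, 100), 2) = Pow(71, 2) = 5041)
Function('b')(P) = 107 (Function('b')(P) = Add(20, 87) = 107)
H = 38957 (H = Add(Add(107, 18766), 20084) = Add(18873, 20084) = 38957)
Mul(H, Pow(o, -1)) = Mul(38957, Pow(5041, -1)) = Mul(38957, Rational(1, 5041)) = Rational(38957, 5041)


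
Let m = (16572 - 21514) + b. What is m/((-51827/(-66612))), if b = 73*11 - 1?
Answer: -275773680/51827 ≈ -5321.0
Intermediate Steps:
b = 802 (b = 803 - 1 = 802)
m = -4140 (m = (16572 - 21514) + 802 = -4942 + 802 = -4140)
m/((-51827/(-66612))) = -4140/((-51827/(-66612))) = -4140/((-51827*(-1/66612))) = -4140/51827/66612 = -4140*66612/51827 = -275773680/51827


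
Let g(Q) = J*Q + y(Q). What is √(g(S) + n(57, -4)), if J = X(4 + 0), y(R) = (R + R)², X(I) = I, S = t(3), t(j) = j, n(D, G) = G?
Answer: 2*√11 ≈ 6.6332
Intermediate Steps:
S = 3
y(R) = 4*R² (y(R) = (2*R)² = 4*R²)
J = 4 (J = 4 + 0 = 4)
g(Q) = 4*Q + 4*Q²
√(g(S) + n(57, -4)) = √(4*3*(1 + 3) - 4) = √(4*3*4 - 4) = √(48 - 4) = √44 = 2*√11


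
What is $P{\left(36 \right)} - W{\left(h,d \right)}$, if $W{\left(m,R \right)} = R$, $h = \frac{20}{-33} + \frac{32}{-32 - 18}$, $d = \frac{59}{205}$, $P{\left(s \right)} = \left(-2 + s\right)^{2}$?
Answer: $\frac{236921}{205} \approx 1155.7$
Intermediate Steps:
$d = \frac{59}{205}$ ($d = 59 \cdot \frac{1}{205} = \frac{59}{205} \approx 0.28781$)
$h = - \frac{1028}{825}$ ($h = 20 \left(- \frac{1}{33}\right) + \frac{32}{-50} = - \frac{20}{33} + 32 \left(- \frac{1}{50}\right) = - \frac{20}{33} - \frac{16}{25} = - \frac{1028}{825} \approx -1.2461$)
$P{\left(36 \right)} - W{\left(h,d \right)} = \left(-2 + 36\right)^{2} - \frac{59}{205} = 34^{2} - \frac{59}{205} = 1156 - \frac{59}{205} = \frac{236921}{205}$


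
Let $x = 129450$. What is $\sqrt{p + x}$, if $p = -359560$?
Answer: $i \sqrt{230110} \approx 479.7 i$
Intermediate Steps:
$\sqrt{p + x} = \sqrt{-359560 + 129450} = \sqrt{-230110} = i \sqrt{230110}$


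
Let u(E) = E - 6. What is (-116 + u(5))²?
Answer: 13689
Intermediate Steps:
u(E) = -6 + E
(-116 + u(5))² = (-116 + (-6 + 5))² = (-116 - 1)² = (-117)² = 13689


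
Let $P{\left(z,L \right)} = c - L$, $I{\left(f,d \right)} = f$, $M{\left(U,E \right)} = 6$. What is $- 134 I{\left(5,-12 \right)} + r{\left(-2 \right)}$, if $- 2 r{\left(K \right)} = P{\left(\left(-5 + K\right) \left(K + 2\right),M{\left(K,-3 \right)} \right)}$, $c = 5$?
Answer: $- \frac{1339}{2} \approx -669.5$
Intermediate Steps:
$P{\left(z,L \right)} = 5 - L$
$r{\left(K \right)} = \frac{1}{2}$ ($r{\left(K \right)} = - \frac{5 - 6}{2} = \left(- \frac{1}{2}\right) \left(-1\right) = \frac{1}{2}$)
$- 134 I{\left(5,-12 \right)} + r{\left(-2 \right)} = \left(-134\right) 5 + \frac{1}{2} = -670 + \frac{1}{2} = - \frac{1339}{2}$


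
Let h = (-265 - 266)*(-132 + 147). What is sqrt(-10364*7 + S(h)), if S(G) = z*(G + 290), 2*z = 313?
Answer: I*sqrt(5094742)/2 ≈ 1128.6*I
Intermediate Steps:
h = -7965 (h = -531*15 = -7965)
z = 313/2 (z = (1/2)*313 = 313/2 ≈ 156.50)
S(G) = 45385 + 313*G/2 (S(G) = 313*(G + 290)/2 = 313*(290 + G)/2 = 45385 + 313*G/2)
sqrt(-10364*7 + S(h)) = sqrt(-10364*7 + (45385 + (313/2)*(-7965))) = sqrt(-72548 + (45385 - 2493045/2)) = sqrt(-72548 - 2402275/2) = sqrt(-2547371/2) = I*sqrt(5094742)/2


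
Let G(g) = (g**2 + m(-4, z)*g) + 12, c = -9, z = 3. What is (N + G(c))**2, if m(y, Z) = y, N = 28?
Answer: 24649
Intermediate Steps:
G(g) = 12 + g**2 - 4*g (G(g) = (g**2 - 4*g) + 12 = 12 + g**2 - 4*g)
(N + G(c))**2 = (28 + (12 + (-9)**2 - 4*(-9)))**2 = (28 + (12 + 81 + 36))**2 = (28 + 129)**2 = 157**2 = 24649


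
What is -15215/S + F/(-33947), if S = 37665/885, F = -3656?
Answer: -30464532479/85240917 ≈ -357.39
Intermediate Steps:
S = 2511/59 (S = 37665*(1/885) = 2511/59 ≈ 42.559)
-15215/S + F/(-33947) = -15215/2511/59 - 3656/(-33947) = -15215*59/2511 - 3656*(-1/33947) = -897685/2511 + 3656/33947 = -30464532479/85240917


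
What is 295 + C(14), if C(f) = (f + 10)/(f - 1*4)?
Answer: 1487/5 ≈ 297.40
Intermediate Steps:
C(f) = (10 + f)/(-4 + f) (C(f) = (10 + f)/(f - 4) = (10 + f)/(-4 + f))
295 + C(14) = 295 + (10 + 14)/(-4 + 14) = 295 + 24/10 = 295 + (⅒)*24 = 295 + 12/5 = 1487/5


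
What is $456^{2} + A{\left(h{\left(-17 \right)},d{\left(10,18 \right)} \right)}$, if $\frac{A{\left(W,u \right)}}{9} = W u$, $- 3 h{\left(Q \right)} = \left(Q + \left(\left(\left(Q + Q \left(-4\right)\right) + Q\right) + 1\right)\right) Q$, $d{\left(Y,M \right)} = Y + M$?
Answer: $233640$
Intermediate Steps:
$d{\left(Y,M \right)} = M + Y$
$h{\left(Q \right)} = - \frac{Q \left(1 - Q\right)}{3}$ ($h{\left(Q \right)} = - \frac{\left(Q + \left(\left(\left(Q + Q \left(-4\right)\right) + Q\right) + 1\right)\right) Q}{3} = - \frac{\left(Q + \left(\left(\left(Q - 4 Q\right) + Q\right) + 1\right)\right) Q}{3} = - \frac{\left(Q + \left(\left(- 3 Q + Q\right) + 1\right)\right) Q}{3} = - \frac{\left(Q - \left(-1 + 2 Q\right)\right) Q}{3} = - \frac{\left(1 - Q\right) Q}{3} = - \frac{Q \left(1 - Q\right)}{3}$)
$A{\left(W,u \right)} = 9 W u$
$456^{2} + A{\left(h{\left(-17 \right)},d{\left(10,18 \right)} \right)} = 456^{2} + 9 \cdot \frac{1}{3} \left(-17\right) \left(-1 - 17\right) \left(18 + 10\right) = 207936 + 9 \cdot \frac{1}{3} \left(-17\right) \left(-18\right) 28 = 207936 + 9 \cdot 102 \cdot 28 = 207936 + 25704 = 233640$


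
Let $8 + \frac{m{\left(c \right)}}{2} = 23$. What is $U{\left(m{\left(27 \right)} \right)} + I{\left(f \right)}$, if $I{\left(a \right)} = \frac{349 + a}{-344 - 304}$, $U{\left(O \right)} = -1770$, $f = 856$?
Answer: $- \frac{1148165}{648} \approx -1771.9$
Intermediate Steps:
$m{\left(c \right)} = 30$ ($m{\left(c \right)} = -16 + 2 \cdot 23 = -16 + 46 = 30$)
$I{\left(a \right)} = - \frac{349}{648} - \frac{a}{648}$ ($I{\left(a \right)} = \frac{349 + a}{-648} = \left(349 + a\right) \left(- \frac{1}{648}\right) = - \frac{349}{648} - \frac{a}{648}$)
$U{\left(m{\left(27 \right)} \right)} + I{\left(f \right)} = -1770 - \frac{1205}{648} = - \frac{1148165}{648}$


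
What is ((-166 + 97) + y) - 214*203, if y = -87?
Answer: -43598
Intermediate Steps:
((-166 + 97) + y) - 214*203 = ((-166 + 97) - 87) - 214*203 = (-69 - 87) - 43442 = -156 - 43442 = -43598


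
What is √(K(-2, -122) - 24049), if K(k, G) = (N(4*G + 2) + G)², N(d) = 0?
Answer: I*√9165 ≈ 95.734*I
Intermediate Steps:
K(k, G) = G² (K(k, G) = (0 + G)² = G²)
√(K(-2, -122) - 24049) = √((-122)² - 24049) = √(14884 - 24049) = √(-9165) = I*√9165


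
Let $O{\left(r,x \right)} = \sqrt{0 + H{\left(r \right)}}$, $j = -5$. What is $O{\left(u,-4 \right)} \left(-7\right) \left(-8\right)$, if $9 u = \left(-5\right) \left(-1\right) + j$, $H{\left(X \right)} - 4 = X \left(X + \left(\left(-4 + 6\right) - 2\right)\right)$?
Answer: $112$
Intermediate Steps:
$H{\left(X \right)} = 4 + X^{2}$ ($H{\left(X \right)} = 4 + X \left(X + \left(\left(-4 + 6\right) - 2\right)\right) = 4 + X \left(X + \left(2 - 2\right)\right) = 4 + X \left(X + 0\right) = 4 + X X = 4 + X^{2}$)
$u = 0$ ($u = \frac{\left(-5\right) \left(-1\right) - 5}{9} = \frac{5 - 5}{9} = \frac{1}{9} \cdot 0 = 0$)
$O{\left(r,x \right)} = \sqrt{4 + r^{2}}$ ($O{\left(r,x \right)} = \sqrt{0 + \left(4 + r^{2}\right)} = \sqrt{4 + r^{2}}$)
$O{\left(u,-4 \right)} \left(-7\right) \left(-8\right) = \sqrt{4 + 0^{2}} \left(-7\right) \left(-8\right) = \sqrt{4 + 0} \left(-7\right) \left(-8\right) = \sqrt{4} \left(-7\right) \left(-8\right) = 2 \left(-7\right) \left(-8\right) = \left(-14\right) \left(-8\right) = 112$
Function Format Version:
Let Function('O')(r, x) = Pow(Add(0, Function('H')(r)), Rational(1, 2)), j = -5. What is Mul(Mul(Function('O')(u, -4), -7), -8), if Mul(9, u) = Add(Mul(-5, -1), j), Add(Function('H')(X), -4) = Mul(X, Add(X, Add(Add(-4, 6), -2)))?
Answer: 112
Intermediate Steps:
Function('H')(X) = Add(4, Pow(X, 2)) (Function('H')(X) = Add(4, Mul(X, Add(X, Add(Add(-4, 6), -2)))) = Add(4, Mul(X, Add(X, Add(2, -2)))) = Add(4, Mul(X, Add(X, 0))) = Add(4, Mul(X, X)) = Add(4, Pow(X, 2)))
u = 0 (u = Mul(Rational(1, 9), Add(Mul(-5, -1), -5)) = Mul(Rational(1, 9), Add(5, -5)) = Mul(Rational(1, 9), 0) = 0)
Function('O')(r, x) = Pow(Add(4, Pow(r, 2)), Rational(1, 2)) (Function('O')(r, x) = Pow(Add(0, Add(4, Pow(r, 2))), Rational(1, 2)) = Pow(Add(4, Pow(r, 2)), Rational(1, 2)))
Mul(Mul(Function('O')(u, -4), -7), -8) = Mul(Mul(Pow(Add(4, Pow(0, 2)), Rational(1, 2)), -7), -8) = Mul(Mul(Pow(Add(4, 0), Rational(1, 2)), -7), -8) = Mul(Mul(Pow(4, Rational(1, 2)), -7), -8) = Mul(Mul(2, -7), -8) = Mul(-14, -8) = 112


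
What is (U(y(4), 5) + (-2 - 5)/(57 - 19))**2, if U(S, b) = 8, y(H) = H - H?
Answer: 88209/1444 ≈ 61.087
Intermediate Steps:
y(H) = 0
(U(y(4), 5) + (-2 - 5)/(57 - 19))**2 = (8 + (-2 - 5)/(57 - 19))**2 = (8 - 7/38)**2 = (297/38)**2 = 88209/1444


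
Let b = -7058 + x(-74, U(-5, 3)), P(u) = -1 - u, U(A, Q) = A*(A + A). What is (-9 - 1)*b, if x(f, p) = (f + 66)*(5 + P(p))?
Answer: 66900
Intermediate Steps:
U(A, Q) = 2*A**2 (U(A, Q) = A*(2*A) = 2*A**2)
x(f, p) = (4 - p)*(66 + f) (x(f, p) = (f + 66)*(5 + (-1 - p)) = (66 + f)*(4 - p) = (4 - p)*(66 + f))
b = -6690 (b = -7058 + (264 - 132*(-5)**2 + 4*(-74) - 1*(-74)*2*(-5)**2) = -7058 + (264 - 132*25 - 296 - 1*(-74)*2*25) = -7058 + (264 - 66*50 - 296 - 1*(-74)*50) = -7058 + (264 - 3300 - 296 + 3700) = -7058 + 368 = -6690)
(-9 - 1)*b = (-9 - 1)*(-6690) = -10*(-6690) = 66900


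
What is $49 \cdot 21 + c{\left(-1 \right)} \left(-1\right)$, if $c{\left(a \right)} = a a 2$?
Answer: $1027$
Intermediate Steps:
$c{\left(a \right)} = 2 a^{2}$ ($c{\left(a \right)} = a^{2} \cdot 2 = 2 a^{2}$)
$49 \cdot 21 + c{\left(-1 \right)} \left(-1\right) = 49 \cdot 21 + 2 \left(-1\right)^{2} \left(-1\right) = 1029 + 2 \cdot 1 \left(-1\right) = 1029 + 2 \left(-1\right) = 1029 - 2 = 1027$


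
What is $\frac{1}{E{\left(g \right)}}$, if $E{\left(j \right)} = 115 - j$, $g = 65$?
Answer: $\frac{1}{50} \approx 0.02$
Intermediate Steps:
$\frac{1}{E{\left(g \right)}} = \frac{1}{115 - 65} = \frac{1}{50}$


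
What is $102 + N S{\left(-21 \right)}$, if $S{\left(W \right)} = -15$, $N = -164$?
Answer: $2562$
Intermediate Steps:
$102 + N S{\left(-21 \right)} = 102 - -2460 = 102 + 2460 = 2562$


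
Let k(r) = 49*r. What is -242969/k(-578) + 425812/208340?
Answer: 15670002231/1475151370 ≈ 10.623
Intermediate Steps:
-242969/k(-578) + 425812/208340 = -242969/(49*(-578)) + 425812/208340 = -242969/(-28322) + 425812*(1/208340) = -242969*(-1/28322) + 106453/52085 = 242969/28322 + 106453/52085 = 15670002231/1475151370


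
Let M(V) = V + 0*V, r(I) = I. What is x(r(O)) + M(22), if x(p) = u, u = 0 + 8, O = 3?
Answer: 30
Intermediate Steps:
u = 8
x(p) = 8
M(V) = V (M(V) = V + 0 = V)
x(r(O)) + M(22) = 8 + 22 = 30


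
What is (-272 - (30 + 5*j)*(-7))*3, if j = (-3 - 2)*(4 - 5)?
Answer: 339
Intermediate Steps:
j = 5 (j = -5*(-1) = 5)
(-272 - (30 + 5*j)*(-7))*3 = (-272 - (30 + 5*5)*(-7))*3 = (-272 - (30 + 25)*(-7))*3 = (-272 - 55*(-7))*3 = (-272 - 1*(-385))*3 = (-272 + 385)*3 = 113*3 = 339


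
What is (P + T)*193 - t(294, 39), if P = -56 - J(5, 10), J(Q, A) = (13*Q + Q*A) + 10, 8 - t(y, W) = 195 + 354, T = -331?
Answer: -98275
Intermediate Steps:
t(y, W) = -541 (t(y, W) = 8 - (195 + 354) = 8 - 1*549 = 8 - 549 = -541)
J(Q, A) = 10 + 13*Q + A*Q (J(Q, A) = (13*Q + A*Q) + 10 = 10 + 13*Q + A*Q)
P = -181 (P = -56 - (10 + 13*5 + 10*5) = -56 - (10 + 65 + 50) = -56 - 1*125 = -56 - 125 = -181)
(P + T)*193 - t(294, 39) = (-181 - 331)*193 - 1*(-541) = -512*193 + 541 = -98816 + 541 = -98275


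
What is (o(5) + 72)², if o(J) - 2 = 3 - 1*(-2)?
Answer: 6241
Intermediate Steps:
o(J) = 7 (o(J) = 2 + (3 - 1*(-2)) = 2 + (3 + 2) = 2 + 5 = 7)
(o(5) + 72)² = (7 + 72)² = 79² = 6241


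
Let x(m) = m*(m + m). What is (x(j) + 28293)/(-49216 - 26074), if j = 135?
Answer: -64743/75290 ≈ -0.85991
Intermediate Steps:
x(m) = 2*m**2 (x(m) = m*(2*m) = 2*m**2)
(x(j) + 28293)/(-49216 - 26074) = (2*135**2 + 28293)/(-49216 - 26074) = (2*18225 + 28293)/(-75290) = (36450 + 28293)*(-1/75290) = 64743*(-1/75290) = -64743/75290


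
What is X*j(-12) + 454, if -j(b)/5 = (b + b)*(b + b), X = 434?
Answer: -1249466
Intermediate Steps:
j(b) = -20*b² (j(b) = -5*(b + b)*(b + b) = -5*2*b*2*b = -20*b²)
X*j(-12) + 454 = 434*(-20*(-12)²) + 454 = 434*(-20*144) + 454 = 434*(-2880) + 454 = -1249920 + 454 = -1249466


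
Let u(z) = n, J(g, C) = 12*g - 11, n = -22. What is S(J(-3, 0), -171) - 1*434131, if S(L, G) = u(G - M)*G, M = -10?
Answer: -430369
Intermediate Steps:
J(g, C) = -11 + 12*g
u(z) = -22
S(L, G) = -22*G
S(J(-3, 0), -171) - 1*434131 = -22*(-171) - 1*434131 = 3762 - 434131 = -430369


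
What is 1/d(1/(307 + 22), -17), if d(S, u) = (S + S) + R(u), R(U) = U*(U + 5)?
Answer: 329/67118 ≈ 0.0049018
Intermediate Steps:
R(U) = U*(5 + U)
d(S, u) = 2*S + u*(5 + u) (d(S, u) = (S + S) + u*(5 + u) = 2*S + u*(5 + u))
1/d(1/(307 + 22), -17) = 1/(2/(307 + 22) - 17*(5 - 17)) = 1/(2/329 - 17*(-12)) = 1/(2*(1/329) + 204) = 1/(2/329 + 204) = 1/(67118/329) = 329/67118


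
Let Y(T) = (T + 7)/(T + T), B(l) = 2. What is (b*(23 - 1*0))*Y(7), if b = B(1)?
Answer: 46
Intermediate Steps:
Y(T) = (7 + T)/(2*T) (Y(T) = (7 + T)/((2*T)) = (7 + T)*(1/(2*T)) = (7 + T)/(2*T))
b = 2
(b*(23 - 1*0))*Y(7) = (2*(23 - 1*0))*((1/2)*(7 + 7)/7) = (2*(23 + 0))*((1/2)*(1/7)*14) = (2*23)*1 = 46*1 = 46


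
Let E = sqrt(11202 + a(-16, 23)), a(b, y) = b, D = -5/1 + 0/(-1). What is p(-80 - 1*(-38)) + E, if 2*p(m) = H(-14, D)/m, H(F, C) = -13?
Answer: 13/84 + sqrt(11186) ≈ 105.92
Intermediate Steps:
D = -5 (D = -5*1 + 0*(-1) = -5 + 0 = -5)
E = sqrt(11186) (E = sqrt(11202 - 16) = sqrt(11186) ≈ 105.76)
p(m) = -13/(2*m) (p(m) = (-13/m)/2 = -13/(2*m))
p(-80 - 1*(-38)) + E = -13/(2*(-80 - 1*(-38))) + sqrt(11186) = -13/(2*(-80 + 38)) + sqrt(11186) = -13/2/(-42) + sqrt(11186) = -13/2*(-1/42) + sqrt(11186) = 13/84 + sqrt(11186)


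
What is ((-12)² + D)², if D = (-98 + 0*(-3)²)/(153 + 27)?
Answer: 166693921/8100 ≈ 20580.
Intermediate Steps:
D = -49/90 (D = (-98 + 0*9)/180 = (-98 + 0)*(1/180) = -98*1/180 = -49/90 ≈ -0.54444)
((-12)² + D)² = ((-12)² - 49/90)² = (144 - 49/90)² = (12911/90)² = 166693921/8100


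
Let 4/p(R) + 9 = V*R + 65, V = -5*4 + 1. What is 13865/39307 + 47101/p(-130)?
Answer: 2338316973571/78614 ≈ 2.9744e+7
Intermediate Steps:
V = -19 (V = -20 + 1 = -19)
p(R) = 4/(56 - 19*R) (p(R) = 4/(-9 + (-19*R + 65)) = 4/(-9 + (65 - 19*R)) = 4/(56 - 19*R))
13865/39307 + 47101/p(-130) = 13865/39307 + 47101/((4/(56 - 19*(-130)))) = 13865*(1/39307) + 47101/((4/(56 + 2470))) = 13865/39307 + 47101/((4/2526)) = 13865/39307 + 47101/((4*(1/2526))) = 13865/39307 + 47101/(2/1263) = 13865/39307 + 47101*(1263/2) = 13865/39307 + 59488563/2 = 2338316973571/78614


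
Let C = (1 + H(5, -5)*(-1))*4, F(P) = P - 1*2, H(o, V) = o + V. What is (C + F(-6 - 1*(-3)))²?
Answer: 1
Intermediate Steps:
H(o, V) = V + o
F(P) = -2 + P (F(P) = P - 2 = -2 + P)
C = 4 (C = (1 + (-5 + 5)*(-1))*4 = (1 + 0*(-1))*4 = (1 + 0)*4 = 1*4 = 4)
(C + F(-6 - 1*(-3)))² = (4 + (-2 + (-6 - 1*(-3))))² = (4 + (-2 + (-6 + 3)))² = (4 + (-2 - 3))² = (4 - 5)² = (-1)² = 1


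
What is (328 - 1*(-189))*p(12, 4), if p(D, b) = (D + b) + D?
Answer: 14476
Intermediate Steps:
p(D, b) = b + 2*D
(328 - 1*(-189))*p(12, 4) = (328 - 1*(-189))*(4 + 2*12) = (328 + 189)*(4 + 24) = 517*28 = 14476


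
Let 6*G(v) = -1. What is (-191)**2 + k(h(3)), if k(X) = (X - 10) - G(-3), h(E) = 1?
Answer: 218833/6 ≈ 36472.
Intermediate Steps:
G(v) = -1/6 (G(v) = (1/6)*(-1) = -1/6)
k(X) = -59/6 + X (k(X) = (X - 10) - 1*(-1/6) = (-10 + X) + 1/6 = -59/6 + X)
(-191)**2 + k(h(3)) = (-191)**2 + (-59/6 + 1) = 36481 - 53/6 = 218833/6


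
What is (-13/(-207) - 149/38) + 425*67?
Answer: 223954001/7866 ≈ 28471.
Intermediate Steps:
(-13/(-207) - 149/38) + 425*67 = (-13*(-1/207) - 149*1/38) + 28475 = (13/207 - 149/38) + 28475 = -30349/7866 + 28475 = 223954001/7866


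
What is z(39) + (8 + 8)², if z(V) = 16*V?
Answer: 880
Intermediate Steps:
z(39) + (8 + 8)² = 16*39 + (8 + 8)² = 624 + 16² = 624 + 256 = 880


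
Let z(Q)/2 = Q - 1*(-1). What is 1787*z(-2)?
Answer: -3574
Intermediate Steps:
z(Q) = 2 + 2*Q (z(Q) = 2*(Q - 1*(-1)) = 2*(Q + 1) = 2*(1 + Q) = 2 + 2*Q)
1787*z(-2) = 1787*(2 + 2*(-2)) = 1787*(2 - 4) = 1787*(-2) = -3574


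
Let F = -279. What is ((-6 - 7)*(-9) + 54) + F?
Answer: -108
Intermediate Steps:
((-6 - 7)*(-9) + 54) + F = ((-6 - 7)*(-9) + 54) - 279 = (-13*(-9) + 54) - 279 = (117 + 54) - 279 = 171 - 279 = -108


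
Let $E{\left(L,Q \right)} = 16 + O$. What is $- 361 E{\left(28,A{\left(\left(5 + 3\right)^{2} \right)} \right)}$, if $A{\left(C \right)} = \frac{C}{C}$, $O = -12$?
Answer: $-1444$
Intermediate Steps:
$A{\left(C \right)} = 1$
$E{\left(L,Q \right)} = 4$ ($E{\left(L,Q \right)} = 16 - 12 = 4$)
$- 361 E{\left(28,A{\left(\left(5 + 3\right)^{2} \right)} \right)} = \left(-361\right) 4 = -1444$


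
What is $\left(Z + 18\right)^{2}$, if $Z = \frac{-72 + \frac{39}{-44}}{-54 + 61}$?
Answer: $\frac{5461569}{94864} \approx 57.573$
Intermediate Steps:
$Z = - \frac{3207}{308}$ ($Z = \frac{-72 + 39 \left(- \frac{1}{44}\right)}{7} = \left(-72 - \frac{39}{44}\right) \frac{1}{7} = \left(- \frac{3207}{44}\right) \frac{1}{7} = - \frac{3207}{308} \approx -10.412$)
$\left(Z + 18\right)^{2} = \left(- \frac{3207}{308} + 18\right)^{2} = \left(\frac{2337}{308}\right)^{2} = \frac{5461569}{94864}$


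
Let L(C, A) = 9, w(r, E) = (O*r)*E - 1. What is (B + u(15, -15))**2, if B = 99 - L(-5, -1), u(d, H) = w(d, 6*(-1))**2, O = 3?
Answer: 5406807961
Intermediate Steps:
w(r, E) = -1 + 3*E*r (w(r, E) = (3*r)*E - 1 = 3*E*r - 1 = -1 + 3*E*r)
u(d, H) = (-1 - 18*d)**2 (u(d, H) = (-1 + 3*(6*(-1))*d)**2 = (-1 + 3*(-6)*d)**2 = (-1 - 18*d)**2)
B = 90 (B = 99 - 1*9 = 99 - 9 = 90)
(B + u(15, -15))**2 = (90 + (1 + 18*15)**2)**2 = (90 + (1 + 270)**2)**2 = (90 + 271**2)**2 = (90 + 73441)**2 = 73531**2 = 5406807961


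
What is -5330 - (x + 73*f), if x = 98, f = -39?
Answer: -2581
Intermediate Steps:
-5330 - (x + 73*f) = -5330 - (98 + 73*(-39)) = -5330 - (98 - 2847) = -5330 - 1*(-2749) = -5330 + 2749 = -2581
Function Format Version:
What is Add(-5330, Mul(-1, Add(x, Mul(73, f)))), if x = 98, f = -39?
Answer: -2581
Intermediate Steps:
Add(-5330, Mul(-1, Add(x, Mul(73, f)))) = Add(-5330, Mul(-1, Add(98, Mul(73, -39)))) = Add(-5330, Mul(-1, Add(98, -2847))) = Add(-5330, Mul(-1, -2749)) = Add(-5330, 2749) = -2581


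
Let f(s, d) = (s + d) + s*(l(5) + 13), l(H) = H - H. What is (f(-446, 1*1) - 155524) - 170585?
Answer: -332352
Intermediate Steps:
l(H) = 0
f(s, d) = d + 14*s (f(s, d) = (s + d) + s*(0 + 13) = (d + s) + s*13 = (d + s) + 13*s = d + 14*s)
(f(-446, 1*1) - 155524) - 170585 = ((1*1 + 14*(-446)) - 155524) - 170585 = ((1 - 6244) - 155524) - 170585 = (-6243 - 155524) - 170585 = -161767 - 170585 = -332352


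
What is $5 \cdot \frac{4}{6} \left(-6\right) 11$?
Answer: $-220$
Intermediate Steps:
$5 \cdot \frac{4}{6} \left(-6\right) 11 = 5 \cdot 4 \cdot \frac{1}{6} \left(-6\right) 11 = 5 \cdot \frac{2}{3} \left(-6\right) 11 = 5 \left(\left(-4\right) 11\right) = 5 \left(-44\right) = -220$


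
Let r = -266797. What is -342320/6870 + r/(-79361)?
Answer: -2533396213/54521007 ≈ -46.466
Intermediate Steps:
-342320/6870 + r/(-79361) = -342320/6870 - 266797/(-79361) = -342320*1/6870 - 266797*(-1/79361) = -34232/687 + 266797/79361 = -2533396213/54521007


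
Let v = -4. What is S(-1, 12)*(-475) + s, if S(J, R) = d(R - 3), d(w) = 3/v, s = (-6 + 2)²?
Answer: 1489/4 ≈ 372.25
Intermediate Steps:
s = 16 (s = (-4)² = 16)
d(w) = -¾ (d(w) = 3/(-4) = 3*(-¼) = -¾)
S(J, R) = -¾
S(-1, 12)*(-475) + s = -¾*(-475) + 16 = 1425/4 + 16 = 1489/4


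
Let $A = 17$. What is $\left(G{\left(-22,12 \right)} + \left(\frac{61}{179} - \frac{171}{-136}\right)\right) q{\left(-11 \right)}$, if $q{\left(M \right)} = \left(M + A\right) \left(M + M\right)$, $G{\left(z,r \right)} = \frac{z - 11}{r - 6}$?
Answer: $\frac{3134571}{6086} \approx 515.05$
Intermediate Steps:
$G{\left(z,r \right)} = \frac{-11 + z}{-6 + r}$
$q{\left(M \right)} = 2 M \left(17 + M\right)$ ($q{\left(M \right)} = \left(M + 17\right) \left(M + M\right) = \left(17 + M\right) 2 M = 2 M \left(17 + M\right)$)
$\left(G{\left(-22,12 \right)} + \left(\frac{61}{179} - \frac{171}{-136}\right)\right) q{\left(-11 \right)} = \left(\frac{-11 - 22}{-6 + 12} + \left(\frac{61}{179} - \frac{171}{-136}\right)\right) 2 \left(-11\right) \left(17 - 11\right) = \left(\frac{1}{6} \left(-33\right) + \left(61 \cdot \frac{1}{179} - - \frac{171}{136}\right)\right) 2 \left(-11\right) 6 = \left(\frac{1}{6} \left(-33\right) + \left(\frac{61}{179} + \frac{171}{136}\right)\right) \left(-132\right) = \left(- \frac{11}{2} + \frac{38905}{24344}\right) \left(-132\right) = \left(- \frac{94987}{24344}\right) \left(-132\right) = \frac{3134571}{6086}$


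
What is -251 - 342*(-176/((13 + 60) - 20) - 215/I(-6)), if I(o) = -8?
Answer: -1760989/212 ≈ -8306.5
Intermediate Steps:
-251 - 342*(-176/((13 + 60) - 20) - 215/I(-6)) = -251 - 342*(-176/((13 + 60) - 20) - 215/(-8)) = -251 - 342*(-176/(73 - 20) - 215*(-⅛)) = -251 - 342*(-176/53 + 215/8) = -251 - 342*9987/424 = -251 - 1707777/212 = -1760989/212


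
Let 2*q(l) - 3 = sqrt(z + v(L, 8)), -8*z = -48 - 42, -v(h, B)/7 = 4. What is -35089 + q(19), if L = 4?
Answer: -70175/2 + I*sqrt(67)/4 ≈ -35088.0 + 2.0463*I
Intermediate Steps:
v(h, B) = -28 (v(h, B) = -7*4 = -28)
z = 45/4 (z = -(-48 - 42)/8 = -1/8*(-90) = 45/4 ≈ 11.250)
q(l) = 3/2 + I*sqrt(67)/4 (q(l) = 3/2 + sqrt(45/4 - 28)/2 = 3/2 + sqrt(-67/4)/2 = 3/2 + (I*sqrt(67)/2)/2 = 3/2 + I*sqrt(67)/4)
-35089 + q(19) = -35089 + (3/2 + I*sqrt(67)/4) = -70175/2 + I*sqrt(67)/4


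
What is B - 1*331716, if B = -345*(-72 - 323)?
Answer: -195441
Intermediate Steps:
B = 136275 (B = -345*(-395) = 136275)
B - 1*331716 = 136275 - 1*331716 = 136275 - 331716 = -195441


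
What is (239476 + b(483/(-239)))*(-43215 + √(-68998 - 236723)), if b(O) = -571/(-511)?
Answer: -5288340854505/511 + 4772539473*I*√201/511 ≈ -1.0349e+10 + 1.3241e+8*I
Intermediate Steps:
b(O) = 571/511 (b(O) = -571*(-1/511) = 571/511)
(239476 + b(483/(-239)))*(-43215 + √(-68998 - 236723)) = (239476 + 571/511)*(-43215 + √(-68998 - 236723)) = 122372807*(-43215 + √(-305721))/511 = 122372807*(-43215 + 39*I*√201)/511 = -5288340854505/511 + 4772539473*I*√201/511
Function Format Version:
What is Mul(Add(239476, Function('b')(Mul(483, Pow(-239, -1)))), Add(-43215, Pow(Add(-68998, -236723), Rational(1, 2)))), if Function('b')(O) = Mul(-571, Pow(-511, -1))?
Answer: Add(Rational(-5288340854505, 511), Mul(Rational(4772539473, 511), I, Pow(201, Rational(1, 2)))) ≈ Add(-1.0349e+10, Mul(1.3241e+8, I))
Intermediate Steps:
Function('b')(O) = Rational(571, 511) (Function('b')(O) = Mul(-571, Rational(-1, 511)) = Rational(571, 511))
Mul(Add(239476, Function('b')(Mul(483, Pow(-239, -1)))), Add(-43215, Pow(Add(-68998, -236723), Rational(1, 2)))) = Mul(Add(239476, Rational(571, 511)), Add(-43215, Pow(Add(-68998, -236723), Rational(1, 2)))) = Mul(Rational(122372807, 511), Add(-43215, Pow(-305721, Rational(1, 2)))) = Mul(Rational(122372807, 511), Add(-43215, Mul(39, I, Pow(201, Rational(1, 2))))) = Add(Rational(-5288340854505, 511), Mul(Rational(4772539473, 511), I, Pow(201, Rational(1, 2))))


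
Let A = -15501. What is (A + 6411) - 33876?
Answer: -42966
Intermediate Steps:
(A + 6411) - 33876 = (-15501 + 6411) - 33876 = -9090 - 33876 = -42966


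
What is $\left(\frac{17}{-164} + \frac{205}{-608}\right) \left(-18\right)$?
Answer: $\frac{98901}{12464} \approx 7.9349$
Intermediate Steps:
$\left(\frac{17}{-164} + \frac{205}{-608}\right) \left(-18\right) = \left(17 \left(- \frac{1}{164}\right) + 205 \left(- \frac{1}{608}\right)\right) \left(-18\right) = \left(- \frac{17}{164} - \frac{205}{608}\right) \left(-18\right) = \left(- \frac{10989}{24928}\right) \left(-18\right) = \frac{98901}{12464}$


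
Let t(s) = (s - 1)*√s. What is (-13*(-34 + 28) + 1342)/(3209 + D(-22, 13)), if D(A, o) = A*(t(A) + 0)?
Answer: 4556780/15930473 - 718520*I*√22/15930473 ≈ 0.28604 - 0.21155*I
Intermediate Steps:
t(s) = √s*(-1 + s) (t(s) = (-1 + s)*√s = √s*(-1 + s))
D(A, o) = A^(3/2)*(-1 + A) (D(A, o) = A*(√A*(-1 + A) + 0) = A*(√A*(-1 + A)) = A^(3/2)*(-1 + A))
(-13*(-34 + 28) + 1342)/(3209 + D(-22, 13)) = (-13*(-34 + 28) + 1342)/(3209 + (-22)^(3/2)*(-1 - 22)) = (-13*(-6) + 1342)/(3209 - 22*I*√22*(-23)) = (78 + 1342)/(3209 + 506*I*√22) = 1420/(3209 + 506*I*√22)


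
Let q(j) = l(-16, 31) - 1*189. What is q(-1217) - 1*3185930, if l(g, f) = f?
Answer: -3186088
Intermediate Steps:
q(j) = -158 (q(j) = 31 - 1*189 = 31 - 189 = -158)
q(-1217) - 1*3185930 = -158 - 1*3185930 = -158 - 3185930 = -3186088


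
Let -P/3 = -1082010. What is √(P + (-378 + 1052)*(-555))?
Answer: 2*√717990 ≈ 1694.7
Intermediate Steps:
P = 3246030 (P = -3*(-1082010) = 3246030)
√(P + (-378 + 1052)*(-555)) = √(3246030 + (-378 + 1052)*(-555)) = √(3246030 + 674*(-555)) = √(3246030 - 374070) = √2871960 = 2*√717990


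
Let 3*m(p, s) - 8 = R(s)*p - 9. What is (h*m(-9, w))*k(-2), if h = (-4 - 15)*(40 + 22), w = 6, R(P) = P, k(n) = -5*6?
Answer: -647900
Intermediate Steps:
k(n) = -30
m(p, s) = -⅓ + p*s/3 (m(p, s) = 8/3 + (s*p - 9)/3 = 8/3 + (p*s - 9)/3 = 8/3 + (-9 + p*s)/3 = 8/3 + (-3 + p*s/3) = -⅓ + p*s/3)
h = -1178 (h = -19*62 = -1178)
(h*m(-9, w))*k(-2) = -1178*(-⅓ + (⅓)*(-9)*6)*(-30) = -1178*(-⅓ - 18)*(-30) = -1178*(-55/3)*(-30) = (64790/3)*(-30) = -647900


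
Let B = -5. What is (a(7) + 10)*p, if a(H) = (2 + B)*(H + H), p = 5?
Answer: -160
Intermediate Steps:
a(H) = -6*H (a(H) = (2 - 5)*(H + H) = -6*H)
(a(7) + 10)*p = (-6*7 + 10)*5 = (-42 + 10)*5 = -32*5 = -160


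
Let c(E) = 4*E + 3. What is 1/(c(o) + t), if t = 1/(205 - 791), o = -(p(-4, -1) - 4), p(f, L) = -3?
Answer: 586/18165 ≈ 0.032260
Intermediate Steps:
o = 7 (o = -(-3 - 4) = -1*(-7) = 7)
c(E) = 3 + 4*E
t = -1/586 (t = 1/(-586) = -1/586 ≈ -0.0017065)
1/(c(o) + t) = 1/((3 + 4*7) - 1/586) = 1/((3 + 28) - 1/586) = 1/(31 - 1/586) = 1/(18165/586) = 586/18165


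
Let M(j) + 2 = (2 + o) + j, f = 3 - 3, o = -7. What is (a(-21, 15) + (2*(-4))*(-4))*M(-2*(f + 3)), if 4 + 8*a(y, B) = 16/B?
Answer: -12337/30 ≈ -411.23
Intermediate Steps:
f = 0
a(y, B) = -½ + 2/B (a(y, B) = -½ + (16/B)/8 = -½ + 2/B)
M(j) = -7 + j (M(j) = -2 + ((2 - 7) + j) = -2 + (-5 + j) = -7 + j)
(a(-21, 15) + (2*(-4))*(-4))*M(-2*(f + 3)) = ((½)*(4 - 1*15)/15 + (2*(-4))*(-4))*(-7 - 2*(0 + 3)) = ((½)*(1/15)*(4 - 15) - 8*(-4))*(-7 - 2*3) = ((½)*(1/15)*(-11) + 32)*(-7 - 6) = (-11/30 + 32)*(-13) = (949/30)*(-13) = -12337/30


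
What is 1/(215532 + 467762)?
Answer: 1/683294 ≈ 1.4635e-6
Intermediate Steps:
1/(215532 + 467762) = 1/683294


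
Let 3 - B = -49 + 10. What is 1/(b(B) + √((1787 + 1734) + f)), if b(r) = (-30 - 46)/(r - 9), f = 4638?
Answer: 2508/8879375 + 1089*√8159/8879375 ≈ 0.011361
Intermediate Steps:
B = 42 (B = 3 - (-49 + 10) = 3 - 1*(-39) = 3 + 39 = 42)
b(r) = -76/(-9 + r)
1/(b(B) + √((1787 + 1734) + f)) = 1/(-76/(-9 + 42) + √((1787 + 1734) + 4638)) = 1/(-76/33 + √(3521 + 4638)) = 1/(-76*1/33 + √8159) = 1/(-76/33 + √8159)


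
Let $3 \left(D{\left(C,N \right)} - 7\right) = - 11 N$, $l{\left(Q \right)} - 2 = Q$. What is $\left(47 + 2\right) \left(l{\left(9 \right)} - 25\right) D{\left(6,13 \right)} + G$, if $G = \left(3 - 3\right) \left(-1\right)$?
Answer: $\frac{83692}{3} \approx 27897.0$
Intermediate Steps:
$l{\left(Q \right)} = 2 + Q$
$D{\left(C,N \right)} = 7 - \frac{11 N}{3}$ ($D{\left(C,N \right)} = 7 + \frac{\left(-11\right) N}{3} = 7 - \frac{11 N}{3}$)
$G = 0$ ($G = 0 \left(-1\right) = 0$)
$\left(47 + 2\right) \left(l{\left(9 \right)} - 25\right) D{\left(6,13 \right)} + G = \left(47 + 2\right) \left(\left(2 + 9\right) - 25\right) \left(7 - \frac{143}{3}\right) + 0 = 49 \left(11 - 25\right) \left(7 - \frac{143}{3}\right) + 0 = 49 \left(-14\right) \left(- \frac{122}{3}\right) + 0 = \left(-686\right) \left(- \frac{122}{3}\right) + 0 = \frac{83692}{3} + 0 = \frac{83692}{3}$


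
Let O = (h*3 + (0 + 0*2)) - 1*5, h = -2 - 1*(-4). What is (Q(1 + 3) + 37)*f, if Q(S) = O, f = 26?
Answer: 988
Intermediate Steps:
h = 2 (h = -2 + 4 = 2)
O = 1 (O = (2*3 + (0 + 0*2)) - 1*5 = (6 + (0 + 0)) - 5 = (6 + 0) - 5 = 6 - 5 = 1)
Q(S) = 1
(Q(1 + 3) + 37)*f = (1 + 37)*26 = 38*26 = 988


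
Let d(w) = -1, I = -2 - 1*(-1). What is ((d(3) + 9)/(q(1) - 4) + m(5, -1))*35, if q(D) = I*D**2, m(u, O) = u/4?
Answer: -49/4 ≈ -12.250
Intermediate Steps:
I = -1 (I = -2 + 1 = -1)
m(u, O) = u/4 (m(u, O) = u*(1/4) = u/4)
q(D) = -D**2
((d(3) + 9)/(q(1) - 4) + m(5, -1))*35 = ((-1 + 9)/(-1*1**2 - 4) + (1/4)*5)*35 = (8/(-1*1 - 4) + 5/4)*35 = (8/(-1 - 4) + 5/4)*35 = (8/(-5) + 5/4)*35 = (8*(-1/5) + 5/4)*35 = (-8/5 + 5/4)*35 = -7/20*35 = -49/4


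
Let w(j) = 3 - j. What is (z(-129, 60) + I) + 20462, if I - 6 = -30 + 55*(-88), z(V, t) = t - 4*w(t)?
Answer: 15886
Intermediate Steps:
z(V, t) = -12 + 5*t (z(V, t) = t - 4*(3 - t) = t + (-12 + 4*t) = -12 + 5*t)
I = -4864 (I = 6 + (-30 + 55*(-88)) = 6 + (-30 - 4840) = 6 - 4870 = -4864)
(z(-129, 60) + I) + 20462 = ((-12 + 5*60) - 4864) + 20462 = ((-12 + 300) - 4864) + 20462 = (288 - 4864) + 20462 = -4576 + 20462 = 15886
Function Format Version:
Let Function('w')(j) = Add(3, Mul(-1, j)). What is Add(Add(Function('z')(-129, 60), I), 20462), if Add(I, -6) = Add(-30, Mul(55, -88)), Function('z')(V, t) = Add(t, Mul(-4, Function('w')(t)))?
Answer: 15886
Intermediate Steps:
Function('z')(V, t) = Add(-12, Mul(5, t)) (Function('z')(V, t) = Add(t, Mul(-4, Add(3, Mul(-1, t)))) = Add(t, Add(-12, Mul(4, t))) = Add(-12, Mul(5, t)))
I = -4864 (I = Add(6, Add(-30, Mul(55, -88))) = Add(6, Add(-30, -4840)) = Add(6, -4870) = -4864)
Add(Add(Function('z')(-129, 60), I), 20462) = Add(Add(Add(-12, Mul(5, 60)), -4864), 20462) = Add(Add(Add(-12, 300), -4864), 20462) = Add(Add(288, -4864), 20462) = Add(-4576, 20462) = 15886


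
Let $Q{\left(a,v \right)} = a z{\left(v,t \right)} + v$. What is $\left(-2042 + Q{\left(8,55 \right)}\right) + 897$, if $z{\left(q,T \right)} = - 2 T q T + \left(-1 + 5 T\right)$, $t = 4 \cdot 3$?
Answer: $-127338$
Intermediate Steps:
$t = 12$
$z{\left(q,T \right)} = -1 + 5 T - 2 q T^{2}$ ($z{\left(q,T \right)} = - 2 T q T + \left(-1 + 5 T\right) = - 2 q T^{2} + \left(-1 + 5 T\right) = -1 + 5 T - 2 q T^{2}$)
$Q{\left(a,v \right)} = v + a \left(59 - 288 v\right)$ ($Q{\left(a,v \right)} = a \left(-1 + 5 \cdot 12 - 2 v 12^{2}\right) + v = a \left(-1 + 60 - 2 v 144\right) + v = a \left(-1 + 60 - 288 v\right) + v = a \left(59 - 288 v\right) + v = v + a \left(59 - 288 v\right)$)
$\left(-2042 + Q{\left(8,55 \right)}\right) + 897 = \left(-2042 + \left(55 - 8 \left(-59 + 288 \cdot 55\right)\right)\right) + 897 = \left(-2042 + \left(55 - 8 \left(-59 + 15840\right)\right)\right) + 897 = \left(-2042 + \left(55 - 8 \cdot 15781\right)\right) + 897 = \left(-2042 + \left(55 - 126248\right)\right) + 897 = \left(-2042 - 126193\right) + 897 = -128235 + 897 = -127338$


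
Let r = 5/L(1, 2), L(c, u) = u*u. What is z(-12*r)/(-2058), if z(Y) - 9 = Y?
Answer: 1/343 ≈ 0.0029155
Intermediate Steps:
L(c, u) = u²
r = 5/4 (r = 5/(2²) = 5/4 ≈ 1.2500)
z(Y) = 9 + Y
z(-12*r)/(-2058) = (9 - 12*5/4)/(-2058) = (9 - 15)*(-1/2058) = -6*(-1/2058) = 1/343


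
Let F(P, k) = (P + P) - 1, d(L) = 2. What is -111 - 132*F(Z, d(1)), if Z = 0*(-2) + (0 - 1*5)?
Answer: 1341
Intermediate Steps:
Z = -5 (Z = 0 + (0 - 5) = 0 - 5 = -5)
F(P, k) = -1 + 2*P (F(P, k) = 2*P - 1 = -1 + 2*P)
-111 - 132*F(Z, d(1)) = -111 - 132*(-1 + 2*(-5)) = -111 - 132*(-1 - 10) = -111 - 132*(-11) = -111 + 1452 = 1341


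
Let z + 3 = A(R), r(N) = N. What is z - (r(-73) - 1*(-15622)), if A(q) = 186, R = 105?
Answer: -15366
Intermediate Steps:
z = 183 (z = -3 + 186 = 183)
z - (r(-73) - 1*(-15622)) = 183 - (-73 - 1*(-15622)) = 183 - (-73 + 15622) = 183 - 1*15549 = 183 - 15549 = -15366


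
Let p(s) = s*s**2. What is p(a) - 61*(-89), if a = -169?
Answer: -4821380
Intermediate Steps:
p(s) = s**3
p(a) - 61*(-89) = (-169)**3 - 61*(-89) = -4826809 - 1*(-5429) = -4826809 + 5429 = -4821380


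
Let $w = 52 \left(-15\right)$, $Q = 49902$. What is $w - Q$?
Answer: $-50682$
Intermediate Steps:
$w = -780$
$w - Q = -780 - 49902 = -50682$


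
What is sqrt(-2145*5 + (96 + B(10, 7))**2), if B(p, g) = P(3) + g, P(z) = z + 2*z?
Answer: sqrt(1819) ≈ 42.650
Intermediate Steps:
P(z) = 3*z
B(p, g) = 9 + g (B(p, g) = 3*3 + g = 9 + g)
sqrt(-2145*5 + (96 + B(10, 7))**2) = sqrt(-2145*5 + (96 + (9 + 7))**2) = sqrt(-10725 + (96 + 16)**2) = sqrt(-10725 + 112**2) = sqrt(-10725 + 12544) = sqrt(1819)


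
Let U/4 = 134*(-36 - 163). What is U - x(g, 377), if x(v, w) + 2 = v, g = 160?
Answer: -106822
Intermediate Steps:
x(v, w) = -2 + v
U = -106664 (U = 4*(134*(-36 - 163)) = 4*(134*(-199)) = 4*(-26666) = -106664)
U - x(g, 377) = -106664 - (-2 + 160) = -106664 - 1*158 = -106664 - 158 = -106822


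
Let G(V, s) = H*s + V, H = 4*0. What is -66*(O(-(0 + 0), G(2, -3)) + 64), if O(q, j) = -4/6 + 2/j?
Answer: -4246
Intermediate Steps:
H = 0
G(V, s) = V (G(V, s) = 0*s + V = 0 + V = V)
O(q, j) = -2/3 + 2/j (O(q, j) = -4*1/6 + 2/j = -2/3 + 2/j)
-66*(O(-(0 + 0), G(2, -3)) + 64) = -66*((-2/3 + 2/2) + 64) = -66*((-2/3 + 2*(1/2)) + 64) = -66*((-2/3 + 1) + 64) = -66*(1/3 + 64) = -66*193/3 = -4246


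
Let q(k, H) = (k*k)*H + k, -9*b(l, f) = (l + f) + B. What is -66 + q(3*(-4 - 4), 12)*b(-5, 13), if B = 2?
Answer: -23158/3 ≈ -7719.3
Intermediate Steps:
b(l, f) = -2/9 - f/9 - l/9 (b(l, f) = -((l + f) + 2)/9 = -((f + l) + 2)/9 = -(2 + f + l)/9 = -2/9 - f/9 - l/9)
q(k, H) = k + H*k² (q(k, H) = k²*H + k = H*k² + k = k + H*k²)
-66 + q(3*(-4 - 4), 12)*b(-5, 13) = -66 + ((3*(-4 - 4))*(1 + 12*(3*(-4 - 4))))*(-2/9 - ⅑*13 - ⅑*(-5)) = -66 + ((3*(-8))*(1 + 12*(3*(-8))))*(-2/9 - 13/9 + 5/9) = -66 - 24*(1 + 12*(-24))*(-10/9) = -66 - 24*(1 - 288)*(-10/9) = -66 - 24*(-287)*(-10/9) = -66 + 6888*(-10/9) = -66 - 22960/3 = -23158/3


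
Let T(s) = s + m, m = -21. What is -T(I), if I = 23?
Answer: -2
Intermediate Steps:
T(s) = -21 + s (T(s) = s - 21 = -21 + s)
-T(I) = -(-21 + 23) = -1*2 = -2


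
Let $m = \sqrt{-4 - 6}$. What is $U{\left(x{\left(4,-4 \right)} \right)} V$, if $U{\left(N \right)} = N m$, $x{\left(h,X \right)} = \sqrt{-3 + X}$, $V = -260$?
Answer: $260 \sqrt{70} \approx 2175.3$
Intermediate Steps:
$m = i \sqrt{10}$ ($m = \sqrt{-10} = i \sqrt{10} \approx 3.1623 i$)
$U{\left(N \right)} = i N \sqrt{10}$ ($U{\left(N \right)} = N i \sqrt{10} = i N \sqrt{10}$)
$U{\left(x{\left(4,-4 \right)} \right)} V = i \sqrt{-3 - 4} \sqrt{10} \left(-260\right) = i \sqrt{-7} \sqrt{10} \left(-260\right) = i i \sqrt{7} \sqrt{10} \left(-260\right) = - \sqrt{70} \left(-260\right) = 260 \sqrt{70}$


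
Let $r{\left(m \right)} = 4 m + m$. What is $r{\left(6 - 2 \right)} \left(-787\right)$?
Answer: $-15740$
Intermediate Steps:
$r{\left(m \right)} = 5 m$
$r{\left(6 - 2 \right)} \left(-787\right) = 5 \left(6 - 2\right) \left(-787\right) = 5 \cdot 4 \left(-787\right) = 20 \left(-787\right) = -15740$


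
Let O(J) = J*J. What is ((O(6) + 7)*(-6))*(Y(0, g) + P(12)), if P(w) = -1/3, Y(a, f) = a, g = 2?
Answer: 86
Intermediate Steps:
P(w) = -⅓ (P(w) = -1*⅓ = -⅓)
O(J) = J²
((O(6) + 7)*(-6))*(Y(0, g) + P(12)) = ((6² + 7)*(-6))*(0 - ⅓) = ((36 + 7)*(-6))*(-⅓) = (43*(-6))*(-⅓) = -258*(-⅓) = 86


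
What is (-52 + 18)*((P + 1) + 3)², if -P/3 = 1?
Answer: -34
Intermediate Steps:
P = -3 (P = -3*1 = -3)
(-52 + 18)*((P + 1) + 3)² = (-52 + 18)*((-3 + 1) + 3)² = -34*(-2 + 3)² = -34*1² = -34*1 = -34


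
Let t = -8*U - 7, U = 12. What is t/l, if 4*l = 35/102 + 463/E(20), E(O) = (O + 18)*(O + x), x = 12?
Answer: -25550592/44893 ≈ -569.14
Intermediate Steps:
E(O) = (12 + O)*(18 + O) (E(O) = (O + 18)*(O + 12) = (18 + O)*(12 + O) = (12 + O)*(18 + O))
t = -103 (t = -8*12 - 7 = -96 - 7 = -103)
l = 44893/248064 (l = (35/102 + 463/(216 + 20² + 30*20))/4 = (35*(1/102) + 463/(216 + 400 + 600))/4 = (35/102 + 463/1216)/4 = (¼)*(44893/62016) = 44893/248064 ≈ 0.18097)
t/l = -103/44893/248064 = -103*248064/44893 = -25550592/44893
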